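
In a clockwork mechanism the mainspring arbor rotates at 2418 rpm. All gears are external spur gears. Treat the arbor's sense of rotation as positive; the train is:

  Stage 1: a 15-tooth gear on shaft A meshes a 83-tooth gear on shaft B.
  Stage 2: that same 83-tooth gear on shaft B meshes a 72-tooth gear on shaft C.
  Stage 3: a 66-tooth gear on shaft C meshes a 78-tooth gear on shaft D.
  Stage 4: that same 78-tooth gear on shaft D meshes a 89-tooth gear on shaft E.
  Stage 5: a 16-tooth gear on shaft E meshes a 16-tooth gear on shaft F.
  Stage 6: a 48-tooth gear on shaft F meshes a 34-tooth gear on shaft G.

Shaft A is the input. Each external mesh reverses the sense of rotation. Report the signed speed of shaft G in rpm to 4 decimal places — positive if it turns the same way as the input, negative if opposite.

Stage 1 [15T→83T]: ω = 2418.0000×15/83 = 436.9880 rpm, dir flips to −; running = −436.9880
Stage 2 [83T→72T]: ω = 436.9880×83/72 = 503.7500 rpm, dir flips to +; running = +503.7500
Stage 3 [66T→78T]: ω = 503.7500×66/78 = 426.2500 rpm, dir flips to −; running = −426.2500
Stage 4 [78T→89T]: ω = 426.2500×78/89 = 373.5674 rpm, dir flips to +; running = +373.5674
Stage 5 [16T→16T]: ω = 373.5674×16/16 = 373.5674 rpm, dir flips to −; running = −373.5674
Stage 6 [48T→34T]: ω = 373.5674×48/34 = 527.3893 rpm, dir flips to +; running = +527.3893

+527.3893 rpm (same as input, |ω| = 527.3893 rpm)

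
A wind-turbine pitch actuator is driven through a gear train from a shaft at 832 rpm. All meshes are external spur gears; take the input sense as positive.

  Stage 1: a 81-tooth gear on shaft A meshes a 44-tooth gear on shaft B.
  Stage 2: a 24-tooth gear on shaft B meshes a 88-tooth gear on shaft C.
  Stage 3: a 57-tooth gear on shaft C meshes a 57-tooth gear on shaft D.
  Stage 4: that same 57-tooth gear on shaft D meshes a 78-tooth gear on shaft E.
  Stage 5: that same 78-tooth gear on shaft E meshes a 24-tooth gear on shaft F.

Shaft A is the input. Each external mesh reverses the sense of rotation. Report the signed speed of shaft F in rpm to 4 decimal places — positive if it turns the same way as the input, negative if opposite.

Stage 1 [81T→44T]: ω = 832.0000×81/44 = 1531.6364 rpm, dir flips to −; running = −1531.6364
Stage 2 [24T→88T]: ω = 1531.6364×24/88 = 417.7190 rpm, dir flips to +; running = +417.7190
Stage 3 [57T→57T]: ω = 417.7190×57/57 = 417.7190 rpm, dir flips to −; running = −417.7190
Stage 4 [57T→78T]: ω = 417.7190×57/78 = 305.2562 rpm, dir flips to +; running = +305.2562
Stage 5 [78T→24T]: ω = 305.2562×78/24 = 992.0826 rpm, dir flips to −; running = −992.0826

-992.0826 rpm (opposite to input, |ω| = 992.0826 rpm)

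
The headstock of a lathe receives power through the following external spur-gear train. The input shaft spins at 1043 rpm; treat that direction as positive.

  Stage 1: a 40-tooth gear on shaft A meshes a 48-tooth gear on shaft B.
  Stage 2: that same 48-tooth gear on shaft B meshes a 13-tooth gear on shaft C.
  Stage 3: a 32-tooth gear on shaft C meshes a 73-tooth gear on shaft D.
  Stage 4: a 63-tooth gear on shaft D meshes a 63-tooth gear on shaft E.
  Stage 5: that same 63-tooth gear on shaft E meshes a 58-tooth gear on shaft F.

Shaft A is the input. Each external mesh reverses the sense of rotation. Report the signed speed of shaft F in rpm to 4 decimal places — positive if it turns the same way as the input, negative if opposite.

-1528.0608 rpm (opposite to input, |ω| = 1528.0608 rpm)

Stage 1 [40T→48T]: ω = 1043.0000×40/48 = 869.1667 rpm, dir flips to −; running = −869.1667
Stage 2 [48T→13T]: ω = 869.1667×48/13 = 3209.2308 rpm, dir flips to +; running = +3209.2308
Stage 3 [32T→73T]: ω = 3209.2308×32/73 = 1406.7861 rpm, dir flips to −; running = −1406.7861
Stage 4 [63T→63T]: ω = 1406.7861×63/63 = 1406.7861 rpm, dir flips to +; running = +1406.7861
Stage 5 [63T→58T]: ω = 1406.7861×63/58 = 1528.0608 rpm, dir flips to −; running = −1528.0608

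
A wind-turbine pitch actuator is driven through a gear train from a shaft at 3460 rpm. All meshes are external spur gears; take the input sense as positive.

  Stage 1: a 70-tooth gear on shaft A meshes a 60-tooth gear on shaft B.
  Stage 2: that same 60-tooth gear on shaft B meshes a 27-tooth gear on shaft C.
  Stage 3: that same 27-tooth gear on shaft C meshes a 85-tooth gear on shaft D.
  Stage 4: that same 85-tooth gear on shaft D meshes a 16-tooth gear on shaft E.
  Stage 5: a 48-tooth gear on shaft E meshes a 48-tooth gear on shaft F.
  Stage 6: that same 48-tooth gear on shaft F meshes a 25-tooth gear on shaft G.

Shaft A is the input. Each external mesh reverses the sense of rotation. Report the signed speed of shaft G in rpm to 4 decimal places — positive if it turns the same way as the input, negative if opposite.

+29064.0000 rpm (same as input, |ω| = 29064.0000 rpm)

Stage 1 [70T→60T]: ω = 3460.0000×70/60 = 4036.6667 rpm, dir flips to −; running = −4036.6667
Stage 2 [60T→27T]: ω = 4036.6667×60/27 = 8970.3704 rpm, dir flips to +; running = +8970.3704
Stage 3 [27T→85T]: ω = 8970.3704×27/85 = 2849.4118 rpm, dir flips to −; running = −2849.4118
Stage 4 [85T→16T]: ω = 2849.4118×85/16 = 15137.5000 rpm, dir flips to +; running = +15137.5000
Stage 5 [48T→48T]: ω = 15137.5000×48/48 = 15137.5000 rpm, dir flips to −; running = −15137.5000
Stage 6 [48T→25T]: ω = 15137.5000×48/25 = 29064.0000 rpm, dir flips to +; running = +29064.0000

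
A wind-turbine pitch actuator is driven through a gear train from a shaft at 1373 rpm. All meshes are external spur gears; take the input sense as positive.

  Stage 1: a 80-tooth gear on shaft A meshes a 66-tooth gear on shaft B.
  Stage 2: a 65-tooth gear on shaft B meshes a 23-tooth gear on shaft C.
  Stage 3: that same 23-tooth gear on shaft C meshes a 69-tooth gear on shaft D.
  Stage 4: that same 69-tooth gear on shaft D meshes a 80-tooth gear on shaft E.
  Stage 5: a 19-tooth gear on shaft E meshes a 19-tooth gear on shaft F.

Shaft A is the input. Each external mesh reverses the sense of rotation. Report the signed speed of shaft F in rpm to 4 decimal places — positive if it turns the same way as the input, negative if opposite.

-1352.1970 rpm (opposite to input, |ω| = 1352.1970 rpm)

Stage 1 [80T→66T]: ω = 1373.0000×80/66 = 1664.2424 rpm, dir flips to −; running = −1664.2424
Stage 2 [65T→23T]: ω = 1664.2424×65/23 = 4703.2938 rpm, dir flips to +; running = +4703.2938
Stage 3 [23T→69T]: ω = 4703.2938×23/69 = 1567.7646 rpm, dir flips to −; running = −1567.7646
Stage 4 [69T→80T]: ω = 1567.7646×69/80 = 1352.1970 rpm, dir flips to +; running = +1352.1970
Stage 5 [19T→19T]: ω = 1352.1970×19/19 = 1352.1970 rpm, dir flips to −; running = −1352.1970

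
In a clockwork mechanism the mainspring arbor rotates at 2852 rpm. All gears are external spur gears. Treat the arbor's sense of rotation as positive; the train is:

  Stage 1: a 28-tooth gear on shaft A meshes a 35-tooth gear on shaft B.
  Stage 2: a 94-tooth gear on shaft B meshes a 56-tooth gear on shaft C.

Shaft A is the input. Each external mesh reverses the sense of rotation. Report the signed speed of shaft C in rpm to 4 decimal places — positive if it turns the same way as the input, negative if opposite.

+3829.8286 rpm (same as input, |ω| = 3829.8286 rpm)

Stage 1 [28T→35T]: ω = 2852.0000×28/35 = 2281.6000 rpm, dir flips to −; running = −2281.6000
Stage 2 [94T→56T]: ω = 2281.6000×94/56 = 3829.8286 rpm, dir flips to +; running = +3829.8286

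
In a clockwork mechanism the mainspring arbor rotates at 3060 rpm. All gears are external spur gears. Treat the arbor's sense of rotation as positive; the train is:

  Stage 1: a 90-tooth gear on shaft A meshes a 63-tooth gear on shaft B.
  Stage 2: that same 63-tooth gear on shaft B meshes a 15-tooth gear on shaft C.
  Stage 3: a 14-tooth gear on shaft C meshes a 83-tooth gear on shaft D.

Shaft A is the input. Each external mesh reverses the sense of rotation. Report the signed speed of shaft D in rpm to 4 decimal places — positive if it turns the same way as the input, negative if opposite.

Stage 1 [90T→63T]: ω = 3060.0000×90/63 = 4371.4286 rpm, dir flips to −; running = −4371.4286
Stage 2 [63T→15T]: ω = 4371.4286×63/15 = 18360.0000 rpm, dir flips to +; running = +18360.0000
Stage 3 [14T→83T]: ω = 18360.0000×14/83 = 3096.8675 rpm, dir flips to −; running = −3096.8675

-3096.8675 rpm (opposite to input, |ω| = 3096.8675 rpm)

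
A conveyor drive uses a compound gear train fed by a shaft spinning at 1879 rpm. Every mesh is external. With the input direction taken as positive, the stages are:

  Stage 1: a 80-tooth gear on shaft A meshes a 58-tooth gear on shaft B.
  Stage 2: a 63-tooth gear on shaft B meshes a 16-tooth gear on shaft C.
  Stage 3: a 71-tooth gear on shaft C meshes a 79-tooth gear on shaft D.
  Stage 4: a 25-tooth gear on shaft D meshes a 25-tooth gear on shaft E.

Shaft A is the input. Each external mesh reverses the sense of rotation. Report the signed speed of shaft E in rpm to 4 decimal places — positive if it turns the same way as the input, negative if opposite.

+9171.5048 rpm (same as input, |ω| = 9171.5048 rpm)

Stage 1 [80T→58T]: ω = 1879.0000×80/58 = 2591.7241 rpm, dir flips to −; running = −2591.7241
Stage 2 [63T→16T]: ω = 2591.7241×63/16 = 10204.9138 rpm, dir flips to +; running = +10204.9138
Stage 3 [71T→79T]: ω = 10204.9138×71/79 = 9171.5048 rpm, dir flips to −; running = −9171.5048
Stage 4 [25T→25T]: ω = 9171.5048×25/25 = 9171.5048 rpm, dir flips to +; running = +9171.5048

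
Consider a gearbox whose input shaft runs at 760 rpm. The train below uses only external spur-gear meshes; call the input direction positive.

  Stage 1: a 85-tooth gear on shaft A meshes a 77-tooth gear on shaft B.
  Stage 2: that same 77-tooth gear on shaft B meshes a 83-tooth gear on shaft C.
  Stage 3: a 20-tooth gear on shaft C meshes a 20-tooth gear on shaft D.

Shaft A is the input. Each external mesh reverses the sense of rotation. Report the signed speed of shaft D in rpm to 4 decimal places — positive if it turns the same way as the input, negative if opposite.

-778.3133 rpm (opposite to input, |ω| = 778.3133 rpm)

Stage 1 [85T→77T]: ω = 760.0000×85/77 = 838.9610 rpm, dir flips to −; running = −838.9610
Stage 2 [77T→83T]: ω = 838.9610×77/83 = 778.3133 rpm, dir flips to +; running = +778.3133
Stage 3 [20T→20T]: ω = 778.3133×20/20 = 778.3133 rpm, dir flips to −; running = −778.3133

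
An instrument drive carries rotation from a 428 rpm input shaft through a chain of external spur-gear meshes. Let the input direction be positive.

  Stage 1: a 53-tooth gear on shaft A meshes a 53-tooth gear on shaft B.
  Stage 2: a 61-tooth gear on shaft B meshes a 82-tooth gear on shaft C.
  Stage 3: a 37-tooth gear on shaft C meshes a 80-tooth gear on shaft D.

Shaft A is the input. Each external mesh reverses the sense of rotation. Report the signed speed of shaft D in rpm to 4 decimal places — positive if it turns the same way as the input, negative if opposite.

Stage 1 [53T→53T]: ω = 428.0000×53/53 = 428.0000 rpm, dir flips to −; running = −428.0000
Stage 2 [61T→82T]: ω = 428.0000×61/82 = 318.3902 rpm, dir flips to +; running = +318.3902
Stage 3 [37T→80T]: ω = 318.3902×37/80 = 147.2555 rpm, dir flips to −; running = −147.2555

-147.2555 rpm (opposite to input, |ω| = 147.2555 rpm)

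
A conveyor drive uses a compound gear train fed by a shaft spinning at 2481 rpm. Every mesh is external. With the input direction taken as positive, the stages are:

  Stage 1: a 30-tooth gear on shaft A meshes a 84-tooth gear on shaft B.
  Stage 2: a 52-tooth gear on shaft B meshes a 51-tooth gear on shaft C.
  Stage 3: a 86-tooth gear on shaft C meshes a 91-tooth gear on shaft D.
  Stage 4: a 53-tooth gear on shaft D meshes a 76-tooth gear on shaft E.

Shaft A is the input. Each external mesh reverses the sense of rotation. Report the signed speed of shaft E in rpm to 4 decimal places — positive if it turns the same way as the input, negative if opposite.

Stage 1 [30T→84T]: ω = 2481.0000×30/84 = 886.0714 rpm, dir flips to −; running = −886.0714
Stage 2 [52T→51T]: ω = 886.0714×52/51 = 903.4454 rpm, dir flips to +; running = +903.4454
Stage 3 [86T→91T]: ω = 903.4454×86/91 = 853.8055 rpm, dir flips to −; running = −853.8055
Stage 4 [53T→76T]: ω = 853.8055×53/76 = 595.4170 rpm, dir flips to +; running = +595.4170

+595.4170 rpm (same as input, |ω| = 595.4170 rpm)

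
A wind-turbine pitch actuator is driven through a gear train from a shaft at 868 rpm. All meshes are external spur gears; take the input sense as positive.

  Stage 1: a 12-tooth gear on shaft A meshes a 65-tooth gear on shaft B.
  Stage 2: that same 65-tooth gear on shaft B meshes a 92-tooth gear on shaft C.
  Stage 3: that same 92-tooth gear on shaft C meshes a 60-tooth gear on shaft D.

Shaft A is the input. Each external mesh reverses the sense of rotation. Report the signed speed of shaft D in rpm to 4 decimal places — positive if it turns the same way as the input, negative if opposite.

-173.6000 rpm (opposite to input, |ω| = 173.6000 rpm)

Stage 1 [12T→65T]: ω = 868.0000×12/65 = 160.2462 rpm, dir flips to −; running = −160.2462
Stage 2 [65T→92T]: ω = 160.2462×65/92 = 113.2174 rpm, dir flips to +; running = +113.2174
Stage 3 [92T→60T]: ω = 113.2174×92/60 = 173.6000 rpm, dir flips to −; running = −173.6000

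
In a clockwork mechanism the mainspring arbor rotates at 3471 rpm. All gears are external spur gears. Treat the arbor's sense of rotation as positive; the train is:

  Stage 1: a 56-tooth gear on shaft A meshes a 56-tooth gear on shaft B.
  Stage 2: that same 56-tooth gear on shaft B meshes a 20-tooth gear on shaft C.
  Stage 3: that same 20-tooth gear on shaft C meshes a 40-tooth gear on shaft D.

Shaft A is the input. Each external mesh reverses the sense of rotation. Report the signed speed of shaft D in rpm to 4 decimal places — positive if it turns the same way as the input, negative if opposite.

-4859.4000 rpm (opposite to input, |ω| = 4859.4000 rpm)

Stage 1 [56T→56T]: ω = 3471.0000×56/56 = 3471.0000 rpm, dir flips to −; running = −3471.0000
Stage 2 [56T→20T]: ω = 3471.0000×56/20 = 9718.8000 rpm, dir flips to +; running = +9718.8000
Stage 3 [20T→40T]: ω = 9718.8000×20/40 = 4859.4000 rpm, dir flips to −; running = −4859.4000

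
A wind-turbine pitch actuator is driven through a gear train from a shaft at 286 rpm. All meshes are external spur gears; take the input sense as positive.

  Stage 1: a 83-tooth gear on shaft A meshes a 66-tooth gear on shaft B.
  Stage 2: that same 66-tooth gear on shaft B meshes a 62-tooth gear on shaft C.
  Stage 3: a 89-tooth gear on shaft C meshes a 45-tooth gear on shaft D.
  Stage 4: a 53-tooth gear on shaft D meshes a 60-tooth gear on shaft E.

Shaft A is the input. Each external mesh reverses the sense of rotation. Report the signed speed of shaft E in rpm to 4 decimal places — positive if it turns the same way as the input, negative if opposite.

+668.8898 rpm (same as input, |ω| = 668.8898 rpm)

Stage 1 [83T→66T]: ω = 286.0000×83/66 = 359.6667 rpm, dir flips to −; running = −359.6667
Stage 2 [66T→62T]: ω = 359.6667×66/62 = 382.8710 rpm, dir flips to +; running = +382.8710
Stage 3 [89T→45T]: ω = 382.8710×89/45 = 757.2337 rpm, dir flips to −; running = −757.2337
Stage 4 [53T→60T]: ω = 757.2337×53/60 = 668.8898 rpm, dir flips to +; running = +668.8898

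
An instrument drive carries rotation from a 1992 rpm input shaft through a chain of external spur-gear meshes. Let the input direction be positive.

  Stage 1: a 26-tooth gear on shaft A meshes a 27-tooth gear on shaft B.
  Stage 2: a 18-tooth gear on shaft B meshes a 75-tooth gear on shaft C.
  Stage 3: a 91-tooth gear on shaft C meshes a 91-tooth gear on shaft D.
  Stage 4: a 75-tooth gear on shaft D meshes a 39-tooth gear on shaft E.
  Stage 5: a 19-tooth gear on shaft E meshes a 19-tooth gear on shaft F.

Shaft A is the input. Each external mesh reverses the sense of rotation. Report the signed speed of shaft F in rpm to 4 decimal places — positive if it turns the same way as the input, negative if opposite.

-885.3333 rpm (opposite to input, |ω| = 885.3333 rpm)

Stage 1 [26T→27T]: ω = 1992.0000×26/27 = 1918.2222 rpm, dir flips to −; running = −1918.2222
Stage 2 [18T→75T]: ω = 1918.2222×18/75 = 460.3733 rpm, dir flips to +; running = +460.3733
Stage 3 [91T→91T]: ω = 460.3733×91/91 = 460.3733 rpm, dir flips to −; running = −460.3733
Stage 4 [75T→39T]: ω = 460.3733×75/39 = 885.3333 rpm, dir flips to +; running = +885.3333
Stage 5 [19T→19T]: ω = 885.3333×19/19 = 885.3333 rpm, dir flips to −; running = −885.3333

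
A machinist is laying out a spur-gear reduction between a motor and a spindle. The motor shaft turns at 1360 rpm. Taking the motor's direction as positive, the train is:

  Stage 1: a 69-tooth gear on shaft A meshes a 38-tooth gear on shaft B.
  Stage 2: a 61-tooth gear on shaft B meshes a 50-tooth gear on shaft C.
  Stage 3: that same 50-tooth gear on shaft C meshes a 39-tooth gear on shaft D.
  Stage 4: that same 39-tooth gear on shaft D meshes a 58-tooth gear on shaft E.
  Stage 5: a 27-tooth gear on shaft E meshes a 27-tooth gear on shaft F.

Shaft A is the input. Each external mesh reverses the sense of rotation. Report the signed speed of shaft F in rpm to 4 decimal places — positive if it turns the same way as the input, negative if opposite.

Stage 1 [69T→38T]: ω = 1360.0000×69/38 = 2469.4737 rpm, dir flips to −; running = −2469.4737
Stage 2 [61T→50T]: ω = 2469.4737×61/50 = 3012.7579 rpm, dir flips to +; running = +3012.7579
Stage 3 [50T→39T]: ω = 3012.7579×50/39 = 3862.5101 rpm, dir flips to −; running = −3862.5101
Stage 4 [39T→58T]: ω = 3862.5101×39/58 = 2597.2051 rpm, dir flips to +; running = +2597.2051
Stage 5 [27T→27T]: ω = 2597.2051×27/27 = 2597.2051 rpm, dir flips to −; running = −2597.2051

-2597.2051 rpm (opposite to input, |ω| = 2597.2051 rpm)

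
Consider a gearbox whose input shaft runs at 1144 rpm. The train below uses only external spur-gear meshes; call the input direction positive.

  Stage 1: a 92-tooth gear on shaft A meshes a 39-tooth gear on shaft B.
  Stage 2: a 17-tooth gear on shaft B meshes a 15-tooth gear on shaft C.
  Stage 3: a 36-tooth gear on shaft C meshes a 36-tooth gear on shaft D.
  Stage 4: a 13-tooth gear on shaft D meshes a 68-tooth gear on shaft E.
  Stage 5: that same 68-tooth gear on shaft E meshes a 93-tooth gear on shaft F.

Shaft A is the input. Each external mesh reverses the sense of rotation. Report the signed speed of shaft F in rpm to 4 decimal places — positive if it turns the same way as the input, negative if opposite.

Stage 1 [92T→39T]: ω = 1144.0000×92/39 = 2698.6667 rpm, dir flips to −; running = −2698.6667
Stage 2 [17T→15T]: ω = 2698.6667×17/15 = 3058.4889 rpm, dir flips to +; running = +3058.4889
Stage 3 [36T→36T]: ω = 3058.4889×36/36 = 3058.4889 rpm, dir flips to −; running = −3058.4889
Stage 4 [13T→68T]: ω = 3058.4889×13/68 = 584.7111 rpm, dir flips to +; running = +584.7111
Stage 5 [68T→93T]: ω = 584.7111×68/93 = 427.5307 rpm, dir flips to −; running = −427.5307

-427.5307 rpm (opposite to input, |ω| = 427.5307 rpm)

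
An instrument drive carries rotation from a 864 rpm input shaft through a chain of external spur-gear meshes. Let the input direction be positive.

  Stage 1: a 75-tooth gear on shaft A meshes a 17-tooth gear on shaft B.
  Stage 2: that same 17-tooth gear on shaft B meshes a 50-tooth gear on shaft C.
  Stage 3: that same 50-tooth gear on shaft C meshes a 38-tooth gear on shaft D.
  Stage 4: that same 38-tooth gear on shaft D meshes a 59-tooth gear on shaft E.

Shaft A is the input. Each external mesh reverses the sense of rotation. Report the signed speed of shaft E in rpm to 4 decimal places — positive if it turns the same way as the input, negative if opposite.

Stage 1 [75T→17T]: ω = 864.0000×75/17 = 3811.7647 rpm, dir flips to −; running = −3811.7647
Stage 2 [17T→50T]: ω = 3811.7647×17/50 = 1296.0000 rpm, dir flips to +; running = +1296.0000
Stage 3 [50T→38T]: ω = 1296.0000×50/38 = 1705.2632 rpm, dir flips to −; running = −1705.2632
Stage 4 [38T→59T]: ω = 1705.2632×38/59 = 1098.3051 rpm, dir flips to +; running = +1098.3051

+1098.3051 rpm (same as input, |ω| = 1098.3051 rpm)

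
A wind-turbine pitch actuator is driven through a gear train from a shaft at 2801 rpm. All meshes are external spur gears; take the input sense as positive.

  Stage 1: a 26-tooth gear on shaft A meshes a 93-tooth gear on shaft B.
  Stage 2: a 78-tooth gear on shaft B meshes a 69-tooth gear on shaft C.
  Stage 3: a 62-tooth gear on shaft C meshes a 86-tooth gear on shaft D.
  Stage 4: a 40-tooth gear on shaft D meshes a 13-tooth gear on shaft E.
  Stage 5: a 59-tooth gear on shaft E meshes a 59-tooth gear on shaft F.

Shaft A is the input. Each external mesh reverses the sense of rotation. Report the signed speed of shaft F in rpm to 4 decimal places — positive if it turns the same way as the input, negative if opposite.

Stage 1 [26T→93T]: ω = 2801.0000×26/93 = 783.0753 rpm, dir flips to −; running = −783.0753
Stage 2 [78T→69T]: ω = 783.0753×78/69 = 885.2155 rpm, dir flips to +; running = +885.2155
Stage 3 [62T→86T]: ω = 885.2155×62/86 = 638.1786 rpm, dir flips to −; running = −638.1786
Stage 4 [40T→13T]: ω = 638.1786×40/13 = 1963.6266 rpm, dir flips to +; running = +1963.6266
Stage 5 [59T→59T]: ω = 1963.6266×59/59 = 1963.6266 rpm, dir flips to −; running = −1963.6266

-1963.6266 rpm (opposite to input, |ω| = 1963.6266 rpm)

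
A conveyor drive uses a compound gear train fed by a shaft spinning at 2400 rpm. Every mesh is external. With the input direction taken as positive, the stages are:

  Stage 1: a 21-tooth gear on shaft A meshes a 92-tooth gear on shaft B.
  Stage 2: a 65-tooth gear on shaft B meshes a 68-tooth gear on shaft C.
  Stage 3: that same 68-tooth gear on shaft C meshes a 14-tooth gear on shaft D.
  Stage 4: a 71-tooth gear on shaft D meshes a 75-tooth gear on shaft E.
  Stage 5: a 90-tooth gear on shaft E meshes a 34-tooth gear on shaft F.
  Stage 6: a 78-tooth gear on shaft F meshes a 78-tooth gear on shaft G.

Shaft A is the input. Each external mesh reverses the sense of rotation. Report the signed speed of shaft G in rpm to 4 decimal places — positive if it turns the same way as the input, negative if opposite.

Stage 1 [21T→92T]: ω = 2400.0000×21/92 = 547.8261 rpm, dir flips to −; running = −547.8261
Stage 2 [65T→68T]: ω = 547.8261×65/68 = 523.6573 rpm, dir flips to +; running = +523.6573
Stage 3 [68T→14T]: ω = 523.6573×68/14 = 2543.4783 rpm, dir flips to −; running = −2543.4783
Stage 4 [71T→75T]: ω = 2543.4783×71/75 = 2407.8261 rpm, dir flips to +; running = +2407.8261
Stage 5 [90T→34T]: ω = 2407.8261×90/34 = 6373.6573 rpm, dir flips to −; running = −6373.6573
Stage 6 [78T→78T]: ω = 6373.6573×78/78 = 6373.6573 rpm, dir flips to +; running = +6373.6573

+6373.6573 rpm (same as input, |ω| = 6373.6573 rpm)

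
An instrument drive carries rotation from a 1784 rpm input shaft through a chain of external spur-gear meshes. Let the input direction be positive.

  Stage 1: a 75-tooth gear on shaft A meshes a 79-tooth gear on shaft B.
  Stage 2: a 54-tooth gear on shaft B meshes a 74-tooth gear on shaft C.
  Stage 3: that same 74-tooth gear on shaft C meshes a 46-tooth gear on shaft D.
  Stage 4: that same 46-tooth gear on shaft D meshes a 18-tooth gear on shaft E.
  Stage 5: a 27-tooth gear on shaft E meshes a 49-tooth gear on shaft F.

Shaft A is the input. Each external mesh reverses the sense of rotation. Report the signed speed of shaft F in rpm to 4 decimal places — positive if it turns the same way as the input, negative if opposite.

Stage 1 [75T→79T]: ω = 1784.0000×75/79 = 1693.6709 rpm, dir flips to −; running = −1693.6709
Stage 2 [54T→74T]: ω = 1693.6709×54/74 = 1235.9220 rpm, dir flips to +; running = +1235.9220
Stage 3 [74T→46T]: ω = 1235.9220×74/46 = 1988.2223 rpm, dir flips to −; running = −1988.2223
Stage 4 [46T→18T]: ω = 1988.2223×46/18 = 5081.0127 rpm, dir flips to +; running = +5081.0127
Stage 5 [27T→49T]: ω = 5081.0127×27/49 = 2799.7417 rpm, dir flips to −; running = −2799.7417

-2799.7417 rpm (opposite to input, |ω| = 2799.7417 rpm)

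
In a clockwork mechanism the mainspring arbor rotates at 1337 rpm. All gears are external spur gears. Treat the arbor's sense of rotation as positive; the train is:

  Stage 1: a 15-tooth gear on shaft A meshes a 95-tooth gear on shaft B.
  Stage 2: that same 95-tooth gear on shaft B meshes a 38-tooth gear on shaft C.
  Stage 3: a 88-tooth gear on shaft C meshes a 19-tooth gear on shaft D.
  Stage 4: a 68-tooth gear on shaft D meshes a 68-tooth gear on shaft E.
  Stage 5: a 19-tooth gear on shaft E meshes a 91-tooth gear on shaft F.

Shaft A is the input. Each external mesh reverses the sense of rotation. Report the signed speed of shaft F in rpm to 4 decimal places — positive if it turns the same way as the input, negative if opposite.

-510.3644 rpm (opposite to input, |ω| = 510.3644 rpm)

Stage 1 [15T→95T]: ω = 1337.0000×15/95 = 211.1053 rpm, dir flips to −; running = −211.1053
Stage 2 [95T→38T]: ω = 211.1053×95/38 = 527.7632 rpm, dir flips to +; running = +527.7632
Stage 3 [88T→19T]: ω = 527.7632×88/19 = 2444.3767 rpm, dir flips to −; running = −2444.3767
Stage 4 [68T→68T]: ω = 2444.3767×68/68 = 2444.3767 rpm, dir flips to +; running = +2444.3767
Stage 5 [19T→91T]: ω = 2444.3767×19/91 = 510.3644 rpm, dir flips to −; running = −510.3644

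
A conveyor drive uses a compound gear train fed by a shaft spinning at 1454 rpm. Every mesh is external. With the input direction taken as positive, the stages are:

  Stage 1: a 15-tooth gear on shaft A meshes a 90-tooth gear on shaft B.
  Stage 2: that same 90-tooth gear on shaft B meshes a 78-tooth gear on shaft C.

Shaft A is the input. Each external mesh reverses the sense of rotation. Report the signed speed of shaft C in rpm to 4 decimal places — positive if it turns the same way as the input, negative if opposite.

Stage 1 [15T→90T]: ω = 1454.0000×15/90 = 242.3333 rpm, dir flips to −; running = −242.3333
Stage 2 [90T→78T]: ω = 242.3333×90/78 = 279.6154 rpm, dir flips to +; running = +279.6154

+279.6154 rpm (same as input, |ω| = 279.6154 rpm)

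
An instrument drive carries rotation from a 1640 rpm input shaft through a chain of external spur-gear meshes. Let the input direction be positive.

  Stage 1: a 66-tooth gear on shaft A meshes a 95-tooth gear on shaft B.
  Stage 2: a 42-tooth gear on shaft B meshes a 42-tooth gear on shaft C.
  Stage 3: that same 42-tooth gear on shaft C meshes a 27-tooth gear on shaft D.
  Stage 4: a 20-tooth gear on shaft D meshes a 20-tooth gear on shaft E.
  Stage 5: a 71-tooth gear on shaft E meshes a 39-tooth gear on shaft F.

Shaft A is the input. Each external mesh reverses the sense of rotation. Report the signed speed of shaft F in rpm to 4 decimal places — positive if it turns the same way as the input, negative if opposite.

Stage 1 [66T→95T]: ω = 1640.0000×66/95 = 1139.3684 rpm, dir flips to −; running = −1139.3684
Stage 2 [42T→42T]: ω = 1139.3684×42/42 = 1139.3684 rpm, dir flips to +; running = +1139.3684
Stage 3 [42T→27T]: ω = 1139.3684×42/27 = 1772.3509 rpm, dir flips to −; running = −1772.3509
Stage 4 [20T→20T]: ω = 1772.3509×20/20 = 1772.3509 rpm, dir flips to +; running = +1772.3509
Stage 5 [71T→39T]: ω = 1772.3509×71/39 = 3226.5875 rpm, dir flips to −; running = −3226.5875

-3226.5875 rpm (opposite to input, |ω| = 3226.5875 rpm)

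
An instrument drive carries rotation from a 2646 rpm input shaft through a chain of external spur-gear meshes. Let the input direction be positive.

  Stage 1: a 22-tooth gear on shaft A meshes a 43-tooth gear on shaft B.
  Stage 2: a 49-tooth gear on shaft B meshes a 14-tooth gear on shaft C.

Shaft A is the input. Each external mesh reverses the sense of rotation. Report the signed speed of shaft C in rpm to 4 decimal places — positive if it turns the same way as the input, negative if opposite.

Stage 1 [22T→43T]: ω = 2646.0000×22/43 = 1353.7674 rpm, dir flips to −; running = −1353.7674
Stage 2 [49T→14T]: ω = 1353.7674×49/14 = 4738.1860 rpm, dir flips to +; running = +4738.1860

+4738.1860 rpm (same as input, |ω| = 4738.1860 rpm)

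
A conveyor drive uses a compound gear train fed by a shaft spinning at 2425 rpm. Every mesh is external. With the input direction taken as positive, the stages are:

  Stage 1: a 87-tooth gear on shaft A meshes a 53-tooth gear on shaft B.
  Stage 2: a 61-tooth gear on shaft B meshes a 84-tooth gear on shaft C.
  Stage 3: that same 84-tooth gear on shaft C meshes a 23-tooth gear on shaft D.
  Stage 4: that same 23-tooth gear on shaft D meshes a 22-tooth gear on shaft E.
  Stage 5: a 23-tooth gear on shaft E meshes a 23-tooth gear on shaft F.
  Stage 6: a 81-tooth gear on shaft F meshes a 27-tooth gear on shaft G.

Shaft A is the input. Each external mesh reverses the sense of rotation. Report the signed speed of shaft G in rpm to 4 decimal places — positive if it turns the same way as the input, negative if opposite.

+33111.8568 rpm (same as input, |ω| = 33111.8568 rpm)

Stage 1 [87T→53T]: ω = 2425.0000×87/53 = 3980.6604 rpm, dir flips to −; running = −3980.6604
Stage 2 [61T→84T]: ω = 3980.6604×61/84 = 2890.7177 rpm, dir flips to +; running = +2890.7177
Stage 3 [84T→23T]: ω = 2890.7177×84/23 = 10557.4036 rpm, dir flips to −; running = −10557.4036
Stage 4 [23T→22T]: ω = 10557.4036×23/22 = 11037.2856 rpm, dir flips to +; running = +11037.2856
Stage 5 [23T→23T]: ω = 11037.2856×23/23 = 11037.2856 rpm, dir flips to −; running = −11037.2856
Stage 6 [81T→27T]: ω = 11037.2856×81/27 = 33111.8568 rpm, dir flips to +; running = +33111.8568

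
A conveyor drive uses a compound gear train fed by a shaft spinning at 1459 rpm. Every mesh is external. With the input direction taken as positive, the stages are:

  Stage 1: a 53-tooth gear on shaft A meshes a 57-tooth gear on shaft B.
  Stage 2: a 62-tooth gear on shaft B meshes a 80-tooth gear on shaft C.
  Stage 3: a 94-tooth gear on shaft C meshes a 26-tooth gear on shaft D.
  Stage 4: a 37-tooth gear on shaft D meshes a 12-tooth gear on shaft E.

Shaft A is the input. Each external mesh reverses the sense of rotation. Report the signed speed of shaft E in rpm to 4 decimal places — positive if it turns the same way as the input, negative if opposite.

+11720.1452 rpm (same as input, |ω| = 11720.1452 rpm)

Stage 1 [53T→57T]: ω = 1459.0000×53/57 = 1356.6140 rpm, dir flips to −; running = −1356.6140
Stage 2 [62T→80T]: ω = 1356.6140×62/80 = 1051.3759 rpm, dir flips to +; running = +1051.3759
Stage 3 [94T→26T]: ω = 1051.3759×94/26 = 3801.1282 rpm, dir flips to −; running = −3801.1282
Stage 4 [37T→12T]: ω = 3801.1282×37/12 = 11720.1452 rpm, dir flips to +; running = +11720.1452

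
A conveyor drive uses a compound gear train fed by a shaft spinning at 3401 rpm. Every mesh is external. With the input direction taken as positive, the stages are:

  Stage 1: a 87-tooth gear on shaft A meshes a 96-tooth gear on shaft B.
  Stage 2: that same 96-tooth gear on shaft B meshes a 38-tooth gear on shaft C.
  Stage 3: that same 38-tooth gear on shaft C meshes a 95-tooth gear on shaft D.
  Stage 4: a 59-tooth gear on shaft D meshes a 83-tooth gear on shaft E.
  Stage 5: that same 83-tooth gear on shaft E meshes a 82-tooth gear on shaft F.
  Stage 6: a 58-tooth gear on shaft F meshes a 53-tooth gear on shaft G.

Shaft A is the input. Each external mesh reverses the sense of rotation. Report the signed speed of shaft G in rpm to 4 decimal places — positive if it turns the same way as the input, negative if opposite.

Stage 1 [87T→96T]: ω = 3401.0000×87/96 = 3082.1562 rpm, dir flips to −; running = −3082.1562
Stage 2 [96T→38T]: ω = 3082.1562×96/38 = 7786.5000 rpm, dir flips to +; running = +7786.5000
Stage 3 [38T→95T]: ω = 7786.5000×38/95 = 3114.6000 rpm, dir flips to −; running = −3114.6000
Stage 4 [59T→83T]: ω = 3114.6000×59/83 = 2213.9928 rpm, dir flips to +; running = +2213.9928
Stage 5 [83T→82T]: ω = 2213.9928×83/82 = 2240.9927 rpm, dir flips to −; running = −2240.9927
Stage 6 [58T→53T]: ω = 2240.9927×58/53 = 2452.4071 rpm, dir flips to +; running = +2452.4071

+2452.4071 rpm (same as input, |ω| = 2452.4071 rpm)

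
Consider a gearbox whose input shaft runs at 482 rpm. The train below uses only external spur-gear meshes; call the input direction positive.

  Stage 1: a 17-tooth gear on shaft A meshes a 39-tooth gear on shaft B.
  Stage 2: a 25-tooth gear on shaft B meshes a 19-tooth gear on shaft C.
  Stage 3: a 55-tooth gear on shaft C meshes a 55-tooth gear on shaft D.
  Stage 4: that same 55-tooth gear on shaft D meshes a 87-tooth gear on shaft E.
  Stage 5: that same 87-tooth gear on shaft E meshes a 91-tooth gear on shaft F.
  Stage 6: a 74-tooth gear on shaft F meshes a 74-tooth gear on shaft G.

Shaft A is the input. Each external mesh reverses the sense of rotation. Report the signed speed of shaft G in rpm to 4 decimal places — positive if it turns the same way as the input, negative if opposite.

+167.0856 rpm (same as input, |ω| = 167.0856 rpm)

Stage 1 [17T→39T]: ω = 482.0000×17/39 = 210.1026 rpm, dir flips to −; running = −210.1026
Stage 2 [25T→19T]: ω = 210.1026×25/19 = 276.4507 rpm, dir flips to +; running = +276.4507
Stage 3 [55T→55T]: ω = 276.4507×55/55 = 276.4507 rpm, dir flips to −; running = −276.4507
Stage 4 [55T→87T]: ω = 276.4507×55/87 = 174.7677 rpm, dir flips to +; running = +174.7677
Stage 5 [87T→91T]: ω = 174.7677×87/91 = 167.0856 rpm, dir flips to −; running = −167.0856
Stage 6 [74T→74T]: ω = 167.0856×74/74 = 167.0856 rpm, dir flips to +; running = +167.0856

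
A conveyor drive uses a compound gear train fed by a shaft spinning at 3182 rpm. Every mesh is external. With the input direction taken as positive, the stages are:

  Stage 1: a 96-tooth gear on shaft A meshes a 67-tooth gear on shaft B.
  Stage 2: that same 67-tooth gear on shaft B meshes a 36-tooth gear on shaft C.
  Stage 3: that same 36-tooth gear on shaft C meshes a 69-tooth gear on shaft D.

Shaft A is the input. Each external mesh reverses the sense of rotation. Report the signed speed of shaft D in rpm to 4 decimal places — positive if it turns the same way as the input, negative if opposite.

Stage 1 [96T→67T]: ω = 3182.0000×96/67 = 4559.2836 rpm, dir flips to −; running = −4559.2836
Stage 2 [67T→36T]: ω = 4559.2836×67/36 = 8485.3333 rpm, dir flips to +; running = +8485.3333
Stage 3 [36T→69T]: ω = 8485.3333×36/69 = 4427.1304 rpm, dir flips to −; running = −4427.1304

-4427.1304 rpm (opposite to input, |ω| = 4427.1304 rpm)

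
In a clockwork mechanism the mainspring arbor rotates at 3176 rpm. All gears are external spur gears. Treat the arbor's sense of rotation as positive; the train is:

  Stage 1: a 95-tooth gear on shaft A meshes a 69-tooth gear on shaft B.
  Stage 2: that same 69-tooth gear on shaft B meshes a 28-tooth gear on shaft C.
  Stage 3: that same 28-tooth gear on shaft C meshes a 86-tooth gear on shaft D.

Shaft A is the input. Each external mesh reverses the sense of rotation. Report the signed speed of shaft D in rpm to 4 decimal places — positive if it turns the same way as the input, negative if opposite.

-3508.3721 rpm (opposite to input, |ω| = 3508.3721 rpm)

Stage 1 [95T→69T]: ω = 3176.0000×95/69 = 4372.7536 rpm, dir flips to −; running = −4372.7536
Stage 2 [69T→28T]: ω = 4372.7536×69/28 = 10775.7143 rpm, dir flips to +; running = +10775.7143
Stage 3 [28T→86T]: ω = 10775.7143×28/86 = 3508.3721 rpm, dir flips to −; running = −3508.3721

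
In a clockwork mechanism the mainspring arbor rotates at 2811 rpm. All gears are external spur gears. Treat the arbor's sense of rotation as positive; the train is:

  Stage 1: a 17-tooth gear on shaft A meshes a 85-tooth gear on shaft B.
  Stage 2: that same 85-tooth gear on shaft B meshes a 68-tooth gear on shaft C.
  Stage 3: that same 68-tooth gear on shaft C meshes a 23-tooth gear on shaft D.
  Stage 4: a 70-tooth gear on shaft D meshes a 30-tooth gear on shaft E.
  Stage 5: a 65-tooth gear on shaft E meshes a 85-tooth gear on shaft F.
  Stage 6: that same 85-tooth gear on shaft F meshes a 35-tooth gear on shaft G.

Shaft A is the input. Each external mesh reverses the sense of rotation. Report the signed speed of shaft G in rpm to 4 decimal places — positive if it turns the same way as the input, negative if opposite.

Stage 1 [17T→85T]: ω = 2811.0000×17/85 = 562.2000 rpm, dir flips to −; running = −562.2000
Stage 2 [85T→68T]: ω = 562.2000×85/68 = 702.7500 rpm, dir flips to +; running = +702.7500
Stage 3 [68T→23T]: ω = 702.7500×68/23 = 2077.6957 rpm, dir flips to −; running = −2077.6957
Stage 4 [70T→30T]: ω = 2077.6957×70/30 = 4847.9565 rpm, dir flips to +; running = +4847.9565
Stage 5 [65T→85T]: ω = 4847.9565×65/85 = 3707.2609 rpm, dir flips to −; running = −3707.2609
Stage 6 [85T→35T]: ω = 3707.2609×85/35 = 9003.3478 rpm, dir flips to +; running = +9003.3478

+9003.3478 rpm (same as input, |ω| = 9003.3478 rpm)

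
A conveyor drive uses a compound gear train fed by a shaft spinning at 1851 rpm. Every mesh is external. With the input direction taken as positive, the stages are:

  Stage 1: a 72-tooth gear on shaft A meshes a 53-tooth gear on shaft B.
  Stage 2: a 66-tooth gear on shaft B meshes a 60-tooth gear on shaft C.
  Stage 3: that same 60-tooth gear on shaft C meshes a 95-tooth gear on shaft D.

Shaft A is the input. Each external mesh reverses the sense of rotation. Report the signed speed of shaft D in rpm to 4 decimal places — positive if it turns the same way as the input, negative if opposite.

-1746.9617 rpm (opposite to input, |ω| = 1746.9617 rpm)

Stage 1 [72T→53T]: ω = 1851.0000×72/53 = 2514.5660 rpm, dir flips to −; running = −2514.5660
Stage 2 [66T→60T]: ω = 2514.5660×66/60 = 2766.0226 rpm, dir flips to +; running = +2766.0226
Stage 3 [60T→95T]: ω = 2766.0226×60/95 = 1746.9617 rpm, dir flips to −; running = −1746.9617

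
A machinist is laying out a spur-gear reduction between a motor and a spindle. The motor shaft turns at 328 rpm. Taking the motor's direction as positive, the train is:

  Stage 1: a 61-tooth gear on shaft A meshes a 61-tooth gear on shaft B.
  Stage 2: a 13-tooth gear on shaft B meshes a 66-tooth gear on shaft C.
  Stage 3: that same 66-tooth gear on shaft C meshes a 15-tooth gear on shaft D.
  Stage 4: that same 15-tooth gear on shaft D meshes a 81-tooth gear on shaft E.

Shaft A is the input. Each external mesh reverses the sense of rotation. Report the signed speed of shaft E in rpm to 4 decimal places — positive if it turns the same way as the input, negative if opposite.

Stage 1 [61T→61T]: ω = 328.0000×61/61 = 328.0000 rpm, dir flips to −; running = −328.0000
Stage 2 [13T→66T]: ω = 328.0000×13/66 = 64.6061 rpm, dir flips to +; running = +64.6061
Stage 3 [66T→15T]: ω = 64.6061×66/15 = 284.2667 rpm, dir flips to −; running = −284.2667
Stage 4 [15T→81T]: ω = 284.2667×15/81 = 52.6420 rpm, dir flips to +; running = +52.6420

+52.6420 rpm (same as input, |ω| = 52.6420 rpm)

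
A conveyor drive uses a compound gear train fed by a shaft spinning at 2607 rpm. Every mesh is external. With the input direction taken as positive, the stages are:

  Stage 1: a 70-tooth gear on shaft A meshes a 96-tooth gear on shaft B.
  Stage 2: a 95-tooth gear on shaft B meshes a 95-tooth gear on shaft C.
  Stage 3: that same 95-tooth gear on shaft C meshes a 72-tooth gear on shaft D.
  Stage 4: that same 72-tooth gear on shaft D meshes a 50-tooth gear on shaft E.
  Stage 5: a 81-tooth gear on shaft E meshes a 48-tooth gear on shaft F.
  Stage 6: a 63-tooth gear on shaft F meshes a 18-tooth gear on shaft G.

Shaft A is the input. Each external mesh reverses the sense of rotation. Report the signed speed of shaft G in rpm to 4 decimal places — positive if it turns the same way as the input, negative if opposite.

+21332.0830 rpm (same as input, |ω| = 21332.0830 rpm)

Stage 1 [70T→96T]: ω = 2607.0000×70/96 = 1900.9375 rpm, dir flips to −; running = −1900.9375
Stage 2 [95T→95T]: ω = 1900.9375×95/95 = 1900.9375 rpm, dir flips to +; running = +1900.9375
Stage 3 [95T→72T]: ω = 1900.9375×95/72 = 2508.1814 rpm, dir flips to −; running = −2508.1814
Stage 4 [72T→50T]: ω = 2508.1814×72/50 = 3611.7812 rpm, dir flips to +; running = +3611.7812
Stage 5 [81T→48T]: ω = 3611.7812×81/48 = 6094.8809 rpm, dir flips to −; running = −6094.8809
Stage 6 [63T→18T]: ω = 6094.8809×63/18 = 21332.0830 rpm, dir flips to +; running = +21332.0830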